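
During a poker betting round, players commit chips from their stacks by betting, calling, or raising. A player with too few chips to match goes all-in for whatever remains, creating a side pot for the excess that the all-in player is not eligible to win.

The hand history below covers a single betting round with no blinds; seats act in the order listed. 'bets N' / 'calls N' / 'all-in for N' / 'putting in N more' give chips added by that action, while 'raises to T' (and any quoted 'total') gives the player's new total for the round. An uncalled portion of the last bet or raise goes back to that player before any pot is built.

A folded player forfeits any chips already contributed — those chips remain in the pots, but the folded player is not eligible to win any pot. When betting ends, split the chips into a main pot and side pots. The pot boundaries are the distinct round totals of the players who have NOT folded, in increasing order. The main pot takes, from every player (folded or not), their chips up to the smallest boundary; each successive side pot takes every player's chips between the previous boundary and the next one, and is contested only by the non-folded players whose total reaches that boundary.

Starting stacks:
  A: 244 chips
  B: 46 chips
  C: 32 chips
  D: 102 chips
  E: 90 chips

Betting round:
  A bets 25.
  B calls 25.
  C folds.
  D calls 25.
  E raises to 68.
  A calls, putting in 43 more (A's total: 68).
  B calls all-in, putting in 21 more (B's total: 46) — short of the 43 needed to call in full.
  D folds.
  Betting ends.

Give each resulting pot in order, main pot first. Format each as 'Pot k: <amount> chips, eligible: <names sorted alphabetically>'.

Contributions: A=68, B=46, D=25, E=68
Folded: C, D
Pot levels (distinct totals of non-folded players): 46, 68
Layer 1-46: A 46 + B 46 + D 25 + E 46 = 163 chips; eligible A, B, E
Layer 47-68: 22 each from A, E = 22*2 = 44 chips; eligible A, E

Pot 1: 163 chips, eligible: A, B, E
Pot 2: 44 chips, eligible: A, E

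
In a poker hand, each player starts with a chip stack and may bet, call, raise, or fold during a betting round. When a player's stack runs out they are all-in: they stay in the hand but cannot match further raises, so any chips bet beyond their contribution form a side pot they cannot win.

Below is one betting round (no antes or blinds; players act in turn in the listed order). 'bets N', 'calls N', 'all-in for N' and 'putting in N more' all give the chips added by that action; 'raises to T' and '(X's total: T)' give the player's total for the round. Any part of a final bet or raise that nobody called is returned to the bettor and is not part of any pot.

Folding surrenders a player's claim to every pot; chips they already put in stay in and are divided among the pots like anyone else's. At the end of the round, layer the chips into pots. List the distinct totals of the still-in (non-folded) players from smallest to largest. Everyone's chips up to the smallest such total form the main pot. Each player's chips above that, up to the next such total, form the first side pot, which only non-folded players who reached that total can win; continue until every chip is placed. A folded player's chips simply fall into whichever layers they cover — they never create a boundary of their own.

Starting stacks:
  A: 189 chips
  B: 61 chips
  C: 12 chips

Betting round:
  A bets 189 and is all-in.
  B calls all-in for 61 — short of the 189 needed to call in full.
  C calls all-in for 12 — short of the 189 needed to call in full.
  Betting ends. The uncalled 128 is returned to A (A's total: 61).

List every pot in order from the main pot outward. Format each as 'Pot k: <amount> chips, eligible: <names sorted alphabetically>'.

Pot 1: 36 chips, eligible: A, B, C
Pot 2: 98 chips, eligible: A, B

Derivation:
Contributions (after 128 returned to A): A=61, B=61, C=12
Pot levels (distinct totals of non-folded players): 12, 61
Layer 1-12: 12 each from A, B, C = 12*3 = 36 chips; eligible A, B, C
Layer 13-61: 49 each from A, B = 49*2 = 98 chips; eligible A, B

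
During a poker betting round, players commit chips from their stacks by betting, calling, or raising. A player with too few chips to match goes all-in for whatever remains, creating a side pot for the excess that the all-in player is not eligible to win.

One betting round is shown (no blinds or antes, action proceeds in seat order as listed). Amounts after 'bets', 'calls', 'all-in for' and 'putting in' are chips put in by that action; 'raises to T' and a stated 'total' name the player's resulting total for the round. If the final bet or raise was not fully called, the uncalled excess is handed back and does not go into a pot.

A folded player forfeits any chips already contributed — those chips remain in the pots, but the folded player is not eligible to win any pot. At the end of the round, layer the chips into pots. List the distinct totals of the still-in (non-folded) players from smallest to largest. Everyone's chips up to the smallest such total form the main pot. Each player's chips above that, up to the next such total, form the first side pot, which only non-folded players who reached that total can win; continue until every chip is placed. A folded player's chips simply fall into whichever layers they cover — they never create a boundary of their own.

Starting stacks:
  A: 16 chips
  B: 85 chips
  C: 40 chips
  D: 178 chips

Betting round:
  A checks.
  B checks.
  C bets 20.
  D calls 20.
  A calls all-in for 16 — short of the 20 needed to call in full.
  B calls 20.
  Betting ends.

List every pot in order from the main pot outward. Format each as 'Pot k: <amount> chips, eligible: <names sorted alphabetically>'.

Pot 1: 64 chips, eligible: A, B, C, D
Pot 2: 12 chips, eligible: B, C, D

Derivation:
Contributions: A=16, B=20, C=20, D=20
Pot levels (distinct totals of non-folded players): 16, 20
Layer 1-16: 16 each from A, B, C, D = 16*4 = 64 chips; eligible A, B, C, D
Layer 17-20: 4 each from B, C, D = 4*3 = 12 chips; eligible B, C, D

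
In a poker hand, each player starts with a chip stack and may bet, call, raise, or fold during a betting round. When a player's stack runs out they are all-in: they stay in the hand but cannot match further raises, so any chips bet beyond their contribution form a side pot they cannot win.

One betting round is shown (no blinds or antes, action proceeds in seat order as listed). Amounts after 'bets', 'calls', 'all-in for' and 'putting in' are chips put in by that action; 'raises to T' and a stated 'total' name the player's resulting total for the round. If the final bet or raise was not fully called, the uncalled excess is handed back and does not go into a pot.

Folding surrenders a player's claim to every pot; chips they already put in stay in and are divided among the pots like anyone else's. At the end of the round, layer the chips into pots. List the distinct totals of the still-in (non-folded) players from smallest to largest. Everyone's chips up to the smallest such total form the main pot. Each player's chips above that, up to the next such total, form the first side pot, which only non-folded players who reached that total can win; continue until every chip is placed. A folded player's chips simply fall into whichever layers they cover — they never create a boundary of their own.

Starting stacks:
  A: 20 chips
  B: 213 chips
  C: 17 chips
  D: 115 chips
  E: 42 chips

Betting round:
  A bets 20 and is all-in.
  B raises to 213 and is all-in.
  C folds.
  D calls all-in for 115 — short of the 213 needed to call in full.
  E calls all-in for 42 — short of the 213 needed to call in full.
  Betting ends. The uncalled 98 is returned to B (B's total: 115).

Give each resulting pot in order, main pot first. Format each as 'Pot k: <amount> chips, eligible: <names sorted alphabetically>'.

Contributions (after 98 returned to B): A=20, B=115, D=115, E=42
Folded: C
Pot levels (distinct totals of non-folded players): 20, 42, 115
Layer 1-20: 20 each from A, B, D, E = 20*4 = 80 chips; eligible A, B, D, E
Layer 21-42: 22 each from B, D, E = 22*3 = 66 chips; eligible B, D, E
Layer 43-115: 73 each from B, D = 73*2 = 146 chips; eligible B, D

Pot 1: 80 chips, eligible: A, B, D, E
Pot 2: 66 chips, eligible: B, D, E
Pot 3: 146 chips, eligible: B, D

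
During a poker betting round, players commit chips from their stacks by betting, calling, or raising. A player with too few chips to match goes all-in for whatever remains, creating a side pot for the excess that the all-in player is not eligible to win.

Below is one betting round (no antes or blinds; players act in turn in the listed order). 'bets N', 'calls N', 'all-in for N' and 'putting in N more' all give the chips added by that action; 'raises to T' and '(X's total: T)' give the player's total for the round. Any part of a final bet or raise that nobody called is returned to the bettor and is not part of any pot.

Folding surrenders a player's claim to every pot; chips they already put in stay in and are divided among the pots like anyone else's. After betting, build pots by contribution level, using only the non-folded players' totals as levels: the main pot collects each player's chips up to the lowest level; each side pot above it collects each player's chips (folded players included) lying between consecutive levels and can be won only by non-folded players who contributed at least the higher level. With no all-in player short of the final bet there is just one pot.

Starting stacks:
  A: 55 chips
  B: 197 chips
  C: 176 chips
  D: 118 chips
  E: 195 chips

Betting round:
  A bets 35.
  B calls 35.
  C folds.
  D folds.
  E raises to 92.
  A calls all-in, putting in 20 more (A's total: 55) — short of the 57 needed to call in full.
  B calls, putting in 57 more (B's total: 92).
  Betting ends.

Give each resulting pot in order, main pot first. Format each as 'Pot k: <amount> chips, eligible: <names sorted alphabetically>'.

Pot 1: 165 chips, eligible: A, B, E
Pot 2: 74 chips, eligible: B, E

Derivation:
Contributions: A=55, B=92, E=92
Folded: C, D
Pot levels (distinct totals of non-folded players): 55, 92
Layer 1-55: 55 each from A, B, E = 55*3 = 165 chips; eligible A, B, E
Layer 56-92: 37 each from B, E = 37*2 = 74 chips; eligible B, E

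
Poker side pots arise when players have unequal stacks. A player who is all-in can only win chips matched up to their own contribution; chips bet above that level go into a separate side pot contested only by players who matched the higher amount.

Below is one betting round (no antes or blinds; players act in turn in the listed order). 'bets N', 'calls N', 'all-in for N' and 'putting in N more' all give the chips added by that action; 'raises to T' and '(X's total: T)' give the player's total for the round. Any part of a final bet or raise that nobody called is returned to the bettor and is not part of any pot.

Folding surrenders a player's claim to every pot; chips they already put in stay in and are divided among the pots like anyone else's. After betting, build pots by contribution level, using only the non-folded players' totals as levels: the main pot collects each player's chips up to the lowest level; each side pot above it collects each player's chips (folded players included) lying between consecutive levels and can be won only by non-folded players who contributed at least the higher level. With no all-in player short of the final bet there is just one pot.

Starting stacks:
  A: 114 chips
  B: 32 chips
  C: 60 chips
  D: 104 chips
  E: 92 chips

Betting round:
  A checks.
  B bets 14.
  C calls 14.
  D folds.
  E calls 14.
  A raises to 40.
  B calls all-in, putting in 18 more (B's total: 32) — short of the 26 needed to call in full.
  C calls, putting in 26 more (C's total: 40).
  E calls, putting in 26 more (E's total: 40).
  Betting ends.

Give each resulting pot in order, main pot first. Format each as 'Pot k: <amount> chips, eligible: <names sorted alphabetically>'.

Pot 1: 128 chips, eligible: A, B, C, E
Pot 2: 24 chips, eligible: A, C, E

Derivation:
Contributions: A=40, B=32, C=40, E=40
Folded: D
Pot levels (distinct totals of non-folded players): 32, 40
Layer 1-32: 32 each from A, B, C, E = 32*4 = 128 chips; eligible A, B, C, E
Layer 33-40: 8 each from A, C, E = 8*3 = 24 chips; eligible A, C, E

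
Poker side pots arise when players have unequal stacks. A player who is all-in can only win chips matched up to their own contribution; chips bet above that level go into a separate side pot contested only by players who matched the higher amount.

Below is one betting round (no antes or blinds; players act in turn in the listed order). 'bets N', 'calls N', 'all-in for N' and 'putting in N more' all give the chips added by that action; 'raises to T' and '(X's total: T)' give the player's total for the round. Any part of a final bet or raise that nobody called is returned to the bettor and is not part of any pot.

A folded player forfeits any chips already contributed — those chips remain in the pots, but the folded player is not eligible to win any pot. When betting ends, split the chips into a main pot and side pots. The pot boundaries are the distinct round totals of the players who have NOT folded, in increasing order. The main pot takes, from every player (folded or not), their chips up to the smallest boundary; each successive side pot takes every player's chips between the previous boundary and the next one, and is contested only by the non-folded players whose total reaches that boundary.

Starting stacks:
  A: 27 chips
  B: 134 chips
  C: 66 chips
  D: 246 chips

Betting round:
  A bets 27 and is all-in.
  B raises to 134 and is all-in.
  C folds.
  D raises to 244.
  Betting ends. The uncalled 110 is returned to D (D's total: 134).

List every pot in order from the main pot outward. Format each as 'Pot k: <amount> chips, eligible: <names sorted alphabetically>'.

Contributions (after 110 returned to D): A=27, B=134, D=134
Folded: C
Pot levels (distinct totals of non-folded players): 27, 134
Layer 1-27: 27 each from A, B, D = 27*3 = 81 chips; eligible A, B, D
Layer 28-134: 107 each from B, D = 107*2 = 214 chips; eligible B, D

Pot 1: 81 chips, eligible: A, B, D
Pot 2: 214 chips, eligible: B, D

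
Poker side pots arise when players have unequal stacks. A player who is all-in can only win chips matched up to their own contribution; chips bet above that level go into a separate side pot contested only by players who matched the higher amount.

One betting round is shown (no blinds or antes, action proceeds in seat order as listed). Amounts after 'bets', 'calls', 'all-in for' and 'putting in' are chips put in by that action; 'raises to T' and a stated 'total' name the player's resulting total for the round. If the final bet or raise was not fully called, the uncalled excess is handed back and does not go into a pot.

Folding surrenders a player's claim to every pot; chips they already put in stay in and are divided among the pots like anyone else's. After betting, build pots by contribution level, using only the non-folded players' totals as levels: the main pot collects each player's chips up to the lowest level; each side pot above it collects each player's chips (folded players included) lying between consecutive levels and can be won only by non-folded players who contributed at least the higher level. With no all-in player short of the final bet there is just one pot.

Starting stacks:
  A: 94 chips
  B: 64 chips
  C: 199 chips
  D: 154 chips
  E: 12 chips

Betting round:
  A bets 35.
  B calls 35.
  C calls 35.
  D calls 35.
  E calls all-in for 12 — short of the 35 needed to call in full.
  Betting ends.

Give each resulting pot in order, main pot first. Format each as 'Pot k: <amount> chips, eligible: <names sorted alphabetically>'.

Pot 1: 60 chips, eligible: A, B, C, D, E
Pot 2: 92 chips, eligible: A, B, C, D

Derivation:
Contributions: A=35, B=35, C=35, D=35, E=12
Pot levels (distinct totals of non-folded players): 12, 35
Layer 1-12: 12 each from A, B, C, D, E = 12*5 = 60 chips; eligible A, B, C, D, E
Layer 13-35: 23 each from A, B, C, D = 23*4 = 92 chips; eligible A, B, C, D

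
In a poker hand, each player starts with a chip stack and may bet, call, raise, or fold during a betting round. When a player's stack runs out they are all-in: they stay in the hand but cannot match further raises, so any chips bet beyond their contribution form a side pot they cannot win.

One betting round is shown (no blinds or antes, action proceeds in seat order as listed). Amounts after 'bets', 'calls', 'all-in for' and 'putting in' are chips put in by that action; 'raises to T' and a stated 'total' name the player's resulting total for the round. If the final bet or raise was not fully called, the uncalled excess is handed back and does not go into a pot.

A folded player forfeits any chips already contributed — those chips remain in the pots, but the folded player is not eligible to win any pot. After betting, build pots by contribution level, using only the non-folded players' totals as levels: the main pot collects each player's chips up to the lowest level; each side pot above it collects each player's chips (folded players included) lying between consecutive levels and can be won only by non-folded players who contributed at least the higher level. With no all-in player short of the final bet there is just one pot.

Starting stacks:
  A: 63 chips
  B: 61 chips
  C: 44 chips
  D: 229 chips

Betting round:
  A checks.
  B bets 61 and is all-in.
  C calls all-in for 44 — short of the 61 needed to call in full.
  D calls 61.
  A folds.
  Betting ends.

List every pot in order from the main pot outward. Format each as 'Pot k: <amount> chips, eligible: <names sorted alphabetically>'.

Pot 1: 132 chips, eligible: B, C, D
Pot 2: 34 chips, eligible: B, D

Derivation:
Contributions: B=61, C=44, D=61
Folded: A
Pot levels (distinct totals of non-folded players): 44, 61
Layer 1-44: 44 each from B, C, D = 44*3 = 132 chips; eligible B, C, D
Layer 45-61: 17 each from B, D = 17*2 = 34 chips; eligible B, D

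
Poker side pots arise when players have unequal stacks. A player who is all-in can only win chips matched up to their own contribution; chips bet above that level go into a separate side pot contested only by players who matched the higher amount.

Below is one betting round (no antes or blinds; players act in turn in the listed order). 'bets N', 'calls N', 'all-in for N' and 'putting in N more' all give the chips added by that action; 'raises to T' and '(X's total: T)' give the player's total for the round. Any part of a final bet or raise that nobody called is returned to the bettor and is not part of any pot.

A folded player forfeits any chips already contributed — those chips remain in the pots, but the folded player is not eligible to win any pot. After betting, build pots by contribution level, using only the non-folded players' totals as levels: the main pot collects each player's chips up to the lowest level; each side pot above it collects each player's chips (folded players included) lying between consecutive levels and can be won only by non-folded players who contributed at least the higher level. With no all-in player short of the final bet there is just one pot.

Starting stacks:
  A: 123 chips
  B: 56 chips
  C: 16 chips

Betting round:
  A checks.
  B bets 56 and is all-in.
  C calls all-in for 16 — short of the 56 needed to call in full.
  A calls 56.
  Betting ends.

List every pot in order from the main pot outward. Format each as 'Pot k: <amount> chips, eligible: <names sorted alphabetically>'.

Contributions: A=56, B=56, C=16
Pot levels (distinct totals of non-folded players): 16, 56
Layer 1-16: 16 each from A, B, C = 16*3 = 48 chips; eligible A, B, C
Layer 17-56: 40 each from A, B = 40*2 = 80 chips; eligible A, B

Pot 1: 48 chips, eligible: A, B, C
Pot 2: 80 chips, eligible: A, B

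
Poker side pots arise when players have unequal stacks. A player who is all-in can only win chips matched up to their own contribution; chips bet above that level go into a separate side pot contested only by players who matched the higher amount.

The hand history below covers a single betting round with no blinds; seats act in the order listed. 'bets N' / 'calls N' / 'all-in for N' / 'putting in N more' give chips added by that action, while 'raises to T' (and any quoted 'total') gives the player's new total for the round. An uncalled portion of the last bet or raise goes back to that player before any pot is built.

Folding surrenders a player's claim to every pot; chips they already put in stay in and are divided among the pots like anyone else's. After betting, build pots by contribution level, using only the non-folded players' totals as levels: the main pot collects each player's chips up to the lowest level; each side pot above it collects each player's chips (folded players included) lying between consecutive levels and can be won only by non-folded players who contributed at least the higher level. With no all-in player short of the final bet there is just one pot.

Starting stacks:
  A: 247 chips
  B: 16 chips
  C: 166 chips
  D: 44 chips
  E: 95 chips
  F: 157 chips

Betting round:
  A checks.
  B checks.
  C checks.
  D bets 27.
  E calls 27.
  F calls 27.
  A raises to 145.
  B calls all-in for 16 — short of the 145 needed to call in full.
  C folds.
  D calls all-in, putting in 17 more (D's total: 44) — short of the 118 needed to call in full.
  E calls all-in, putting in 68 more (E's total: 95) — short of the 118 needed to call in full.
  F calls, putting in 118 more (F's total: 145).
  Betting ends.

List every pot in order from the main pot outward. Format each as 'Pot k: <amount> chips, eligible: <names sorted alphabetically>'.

Contributions: A=145, B=16, D=44, E=95, F=145
Folded: C
Pot levels (distinct totals of non-folded players): 16, 44, 95, 145
Layer 1-16: 16 each from A, B, D, E, F = 16*5 = 80 chips; eligible A, B, D, E, F
Layer 17-44: 28 each from A, D, E, F = 28*4 = 112 chips; eligible A, D, E, F
Layer 45-95: 51 each from A, E, F = 51*3 = 153 chips; eligible A, E, F
Layer 96-145: 50 each from A, F = 50*2 = 100 chips; eligible A, F

Pot 1: 80 chips, eligible: A, B, D, E, F
Pot 2: 112 chips, eligible: A, D, E, F
Pot 3: 153 chips, eligible: A, E, F
Pot 4: 100 chips, eligible: A, F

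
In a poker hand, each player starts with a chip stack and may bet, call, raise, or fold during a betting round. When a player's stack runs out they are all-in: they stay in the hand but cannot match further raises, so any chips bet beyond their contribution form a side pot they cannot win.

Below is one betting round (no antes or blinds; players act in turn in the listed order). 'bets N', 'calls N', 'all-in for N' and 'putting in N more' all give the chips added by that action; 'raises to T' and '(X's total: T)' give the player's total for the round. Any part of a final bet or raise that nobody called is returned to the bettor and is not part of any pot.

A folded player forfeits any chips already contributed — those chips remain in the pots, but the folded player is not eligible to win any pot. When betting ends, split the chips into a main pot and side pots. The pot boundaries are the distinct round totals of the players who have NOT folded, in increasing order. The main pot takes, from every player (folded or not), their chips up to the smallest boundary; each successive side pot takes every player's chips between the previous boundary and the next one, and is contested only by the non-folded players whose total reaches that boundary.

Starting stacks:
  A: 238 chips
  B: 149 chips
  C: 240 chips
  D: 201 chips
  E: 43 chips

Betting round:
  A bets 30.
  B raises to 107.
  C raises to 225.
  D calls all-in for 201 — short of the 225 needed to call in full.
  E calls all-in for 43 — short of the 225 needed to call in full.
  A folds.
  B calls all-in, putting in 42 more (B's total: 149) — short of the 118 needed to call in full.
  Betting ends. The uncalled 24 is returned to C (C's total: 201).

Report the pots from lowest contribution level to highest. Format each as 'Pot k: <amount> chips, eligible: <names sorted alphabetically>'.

Contributions (after 24 returned to C): A=30, B=149, C=201, D=201, E=43
Folded: A
Pot levels (distinct totals of non-folded players): 43, 149, 201
Layer 1-43: A 30 + B 43 + C 43 + D 43 + E 43 = 202 chips; eligible B, C, D, E
Layer 44-149: 106 each from B, C, D = 106*3 = 318 chips; eligible B, C, D
Layer 150-201: 52 each from C, D = 52*2 = 104 chips; eligible C, D

Pot 1: 202 chips, eligible: B, C, D, E
Pot 2: 318 chips, eligible: B, C, D
Pot 3: 104 chips, eligible: C, D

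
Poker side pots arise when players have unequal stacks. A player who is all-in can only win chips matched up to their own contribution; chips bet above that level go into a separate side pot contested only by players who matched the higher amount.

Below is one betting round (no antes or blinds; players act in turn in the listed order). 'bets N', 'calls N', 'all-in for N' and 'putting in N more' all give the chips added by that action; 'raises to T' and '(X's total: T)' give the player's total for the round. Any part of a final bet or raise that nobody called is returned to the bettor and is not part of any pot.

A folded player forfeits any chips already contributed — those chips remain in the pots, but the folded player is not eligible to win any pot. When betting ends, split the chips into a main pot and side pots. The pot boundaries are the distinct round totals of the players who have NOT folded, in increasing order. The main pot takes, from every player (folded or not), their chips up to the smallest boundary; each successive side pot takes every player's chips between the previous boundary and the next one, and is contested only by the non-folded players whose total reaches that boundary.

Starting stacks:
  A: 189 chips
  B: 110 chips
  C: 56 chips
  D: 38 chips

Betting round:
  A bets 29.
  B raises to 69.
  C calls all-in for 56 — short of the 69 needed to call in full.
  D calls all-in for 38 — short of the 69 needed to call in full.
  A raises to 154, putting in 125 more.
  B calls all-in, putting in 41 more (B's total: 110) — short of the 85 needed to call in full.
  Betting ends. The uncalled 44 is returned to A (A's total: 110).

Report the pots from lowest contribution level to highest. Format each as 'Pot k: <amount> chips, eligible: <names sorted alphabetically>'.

Pot 1: 152 chips, eligible: A, B, C, D
Pot 2: 54 chips, eligible: A, B, C
Pot 3: 108 chips, eligible: A, B

Derivation:
Contributions (after 44 returned to A): A=110, B=110, C=56, D=38
Pot levels (distinct totals of non-folded players): 38, 56, 110
Layer 1-38: 38 each from A, B, C, D = 38*4 = 152 chips; eligible A, B, C, D
Layer 39-56: 18 each from A, B, C = 18*3 = 54 chips; eligible A, B, C
Layer 57-110: 54 each from A, B = 54*2 = 108 chips; eligible A, B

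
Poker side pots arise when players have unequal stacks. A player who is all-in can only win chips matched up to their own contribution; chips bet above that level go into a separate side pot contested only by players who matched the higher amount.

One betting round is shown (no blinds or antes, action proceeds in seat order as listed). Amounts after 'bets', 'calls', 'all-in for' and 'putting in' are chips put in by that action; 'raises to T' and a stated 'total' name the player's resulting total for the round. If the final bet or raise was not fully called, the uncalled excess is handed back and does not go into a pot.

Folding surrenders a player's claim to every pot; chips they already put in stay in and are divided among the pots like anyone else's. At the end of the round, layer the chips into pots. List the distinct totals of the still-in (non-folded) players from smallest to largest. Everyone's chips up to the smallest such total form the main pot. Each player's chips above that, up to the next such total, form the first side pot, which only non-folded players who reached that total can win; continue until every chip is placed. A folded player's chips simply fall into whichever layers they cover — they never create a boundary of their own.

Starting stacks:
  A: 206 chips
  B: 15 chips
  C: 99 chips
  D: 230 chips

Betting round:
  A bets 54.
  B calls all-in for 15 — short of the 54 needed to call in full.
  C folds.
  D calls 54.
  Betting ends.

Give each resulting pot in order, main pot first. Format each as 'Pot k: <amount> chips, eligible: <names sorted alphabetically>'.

Contributions: A=54, B=15, D=54
Folded: C
Pot levels (distinct totals of non-folded players): 15, 54
Layer 1-15: 15 each from A, B, D = 15*3 = 45 chips; eligible A, B, D
Layer 16-54: 39 each from A, D = 39*2 = 78 chips; eligible A, D

Pot 1: 45 chips, eligible: A, B, D
Pot 2: 78 chips, eligible: A, D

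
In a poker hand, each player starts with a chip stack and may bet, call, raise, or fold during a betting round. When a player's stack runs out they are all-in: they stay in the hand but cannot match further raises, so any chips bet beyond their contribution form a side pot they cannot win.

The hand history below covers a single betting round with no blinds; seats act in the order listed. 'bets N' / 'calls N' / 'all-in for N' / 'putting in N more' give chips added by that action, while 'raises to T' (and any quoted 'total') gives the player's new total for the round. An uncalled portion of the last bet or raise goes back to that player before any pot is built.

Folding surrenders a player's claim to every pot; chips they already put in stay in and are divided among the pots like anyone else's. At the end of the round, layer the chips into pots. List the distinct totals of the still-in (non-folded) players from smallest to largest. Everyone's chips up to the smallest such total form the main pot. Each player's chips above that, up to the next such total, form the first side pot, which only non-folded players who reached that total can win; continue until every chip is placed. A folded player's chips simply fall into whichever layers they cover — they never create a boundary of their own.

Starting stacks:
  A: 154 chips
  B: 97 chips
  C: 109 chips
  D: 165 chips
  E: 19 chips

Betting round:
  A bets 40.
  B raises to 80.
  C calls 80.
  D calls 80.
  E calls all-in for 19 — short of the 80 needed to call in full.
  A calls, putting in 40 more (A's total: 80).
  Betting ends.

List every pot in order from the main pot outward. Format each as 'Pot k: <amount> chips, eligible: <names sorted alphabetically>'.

Pot 1: 95 chips, eligible: A, B, C, D, E
Pot 2: 244 chips, eligible: A, B, C, D

Derivation:
Contributions: A=80, B=80, C=80, D=80, E=19
Pot levels (distinct totals of non-folded players): 19, 80
Layer 1-19: 19 each from A, B, C, D, E = 19*5 = 95 chips; eligible A, B, C, D, E
Layer 20-80: 61 each from A, B, C, D = 61*4 = 244 chips; eligible A, B, C, D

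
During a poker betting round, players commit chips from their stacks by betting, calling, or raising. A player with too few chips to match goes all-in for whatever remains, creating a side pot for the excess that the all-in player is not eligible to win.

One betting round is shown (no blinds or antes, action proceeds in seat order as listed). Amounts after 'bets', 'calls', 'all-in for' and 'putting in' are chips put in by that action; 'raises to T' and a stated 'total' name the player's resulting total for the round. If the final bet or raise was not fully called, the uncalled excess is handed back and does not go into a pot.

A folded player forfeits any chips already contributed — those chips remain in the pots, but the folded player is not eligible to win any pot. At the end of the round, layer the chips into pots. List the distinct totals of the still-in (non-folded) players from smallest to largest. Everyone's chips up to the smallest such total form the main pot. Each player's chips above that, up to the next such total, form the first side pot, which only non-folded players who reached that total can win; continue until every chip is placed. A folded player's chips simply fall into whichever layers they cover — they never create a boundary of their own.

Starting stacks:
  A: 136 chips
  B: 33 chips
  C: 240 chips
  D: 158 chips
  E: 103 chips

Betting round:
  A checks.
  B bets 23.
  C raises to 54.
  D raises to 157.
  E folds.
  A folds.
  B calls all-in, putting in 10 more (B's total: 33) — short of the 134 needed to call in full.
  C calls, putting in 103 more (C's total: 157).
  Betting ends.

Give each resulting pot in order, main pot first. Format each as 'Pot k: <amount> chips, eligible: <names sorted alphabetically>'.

Contributions: B=33, C=157, D=157
Folded: A, E
Pot levels (distinct totals of non-folded players): 33, 157
Layer 1-33: 33 each from B, C, D = 33*3 = 99 chips; eligible B, C, D
Layer 34-157: 124 each from C, D = 124*2 = 248 chips; eligible C, D

Pot 1: 99 chips, eligible: B, C, D
Pot 2: 248 chips, eligible: C, D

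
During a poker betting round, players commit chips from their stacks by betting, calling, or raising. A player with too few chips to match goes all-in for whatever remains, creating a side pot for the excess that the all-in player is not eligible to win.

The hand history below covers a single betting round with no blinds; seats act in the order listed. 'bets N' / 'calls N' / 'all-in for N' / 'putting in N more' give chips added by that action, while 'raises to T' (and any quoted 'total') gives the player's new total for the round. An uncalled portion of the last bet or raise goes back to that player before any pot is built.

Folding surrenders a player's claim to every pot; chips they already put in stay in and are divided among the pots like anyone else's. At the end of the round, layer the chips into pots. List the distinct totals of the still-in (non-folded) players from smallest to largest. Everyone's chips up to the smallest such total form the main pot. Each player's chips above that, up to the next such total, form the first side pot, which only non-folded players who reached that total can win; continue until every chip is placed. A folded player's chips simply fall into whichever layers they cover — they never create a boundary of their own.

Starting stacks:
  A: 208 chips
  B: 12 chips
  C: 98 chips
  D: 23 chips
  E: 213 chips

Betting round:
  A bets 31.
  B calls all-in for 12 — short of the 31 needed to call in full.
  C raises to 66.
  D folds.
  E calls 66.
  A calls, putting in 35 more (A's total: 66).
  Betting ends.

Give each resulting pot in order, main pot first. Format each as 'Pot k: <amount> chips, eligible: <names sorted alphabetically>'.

Pot 1: 48 chips, eligible: A, B, C, E
Pot 2: 162 chips, eligible: A, C, E

Derivation:
Contributions: A=66, B=12, C=66, E=66
Folded: D
Pot levels (distinct totals of non-folded players): 12, 66
Layer 1-12: 12 each from A, B, C, E = 12*4 = 48 chips; eligible A, B, C, E
Layer 13-66: 54 each from A, C, E = 54*3 = 162 chips; eligible A, C, E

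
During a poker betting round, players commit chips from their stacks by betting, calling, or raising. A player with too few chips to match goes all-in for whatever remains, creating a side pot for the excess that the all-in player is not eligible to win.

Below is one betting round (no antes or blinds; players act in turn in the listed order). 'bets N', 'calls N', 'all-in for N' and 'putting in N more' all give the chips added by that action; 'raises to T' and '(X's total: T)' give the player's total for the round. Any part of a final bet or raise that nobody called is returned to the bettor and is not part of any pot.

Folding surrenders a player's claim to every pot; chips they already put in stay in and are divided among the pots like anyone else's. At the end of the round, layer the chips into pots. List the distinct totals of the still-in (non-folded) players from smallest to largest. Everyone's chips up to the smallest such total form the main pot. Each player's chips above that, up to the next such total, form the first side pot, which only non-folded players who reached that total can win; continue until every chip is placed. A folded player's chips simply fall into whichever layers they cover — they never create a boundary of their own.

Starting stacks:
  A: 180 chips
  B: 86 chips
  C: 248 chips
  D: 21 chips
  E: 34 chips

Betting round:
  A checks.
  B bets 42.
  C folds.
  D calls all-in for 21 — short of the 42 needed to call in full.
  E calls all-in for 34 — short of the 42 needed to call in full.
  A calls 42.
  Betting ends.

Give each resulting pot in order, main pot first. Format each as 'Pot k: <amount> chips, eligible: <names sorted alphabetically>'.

Pot 1: 84 chips, eligible: A, B, D, E
Pot 2: 39 chips, eligible: A, B, E
Pot 3: 16 chips, eligible: A, B

Derivation:
Contributions: A=42, B=42, D=21, E=34
Folded: C
Pot levels (distinct totals of non-folded players): 21, 34, 42
Layer 1-21: 21 each from A, B, D, E = 21*4 = 84 chips; eligible A, B, D, E
Layer 22-34: 13 each from A, B, E = 13*3 = 39 chips; eligible A, B, E
Layer 35-42: 8 each from A, B = 8*2 = 16 chips; eligible A, B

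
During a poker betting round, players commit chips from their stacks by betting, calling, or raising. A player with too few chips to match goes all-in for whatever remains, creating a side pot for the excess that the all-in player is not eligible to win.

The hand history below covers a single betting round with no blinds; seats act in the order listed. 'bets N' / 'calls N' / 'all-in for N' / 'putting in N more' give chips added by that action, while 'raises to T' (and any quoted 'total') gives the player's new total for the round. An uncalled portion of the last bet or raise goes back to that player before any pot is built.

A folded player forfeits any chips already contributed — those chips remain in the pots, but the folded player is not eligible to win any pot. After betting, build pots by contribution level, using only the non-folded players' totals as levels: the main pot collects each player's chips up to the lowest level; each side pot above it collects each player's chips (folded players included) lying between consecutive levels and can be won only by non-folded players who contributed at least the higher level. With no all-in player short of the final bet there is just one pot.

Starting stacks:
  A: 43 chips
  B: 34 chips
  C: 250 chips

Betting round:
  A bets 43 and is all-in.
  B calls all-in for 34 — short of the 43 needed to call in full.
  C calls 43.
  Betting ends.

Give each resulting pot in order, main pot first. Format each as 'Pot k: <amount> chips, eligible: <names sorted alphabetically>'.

Pot 1: 102 chips, eligible: A, B, C
Pot 2: 18 chips, eligible: A, C

Derivation:
Contributions: A=43, B=34, C=43
Pot levels (distinct totals of non-folded players): 34, 43
Layer 1-34: 34 each from A, B, C = 34*3 = 102 chips; eligible A, B, C
Layer 35-43: 9 each from A, C = 9*2 = 18 chips; eligible A, C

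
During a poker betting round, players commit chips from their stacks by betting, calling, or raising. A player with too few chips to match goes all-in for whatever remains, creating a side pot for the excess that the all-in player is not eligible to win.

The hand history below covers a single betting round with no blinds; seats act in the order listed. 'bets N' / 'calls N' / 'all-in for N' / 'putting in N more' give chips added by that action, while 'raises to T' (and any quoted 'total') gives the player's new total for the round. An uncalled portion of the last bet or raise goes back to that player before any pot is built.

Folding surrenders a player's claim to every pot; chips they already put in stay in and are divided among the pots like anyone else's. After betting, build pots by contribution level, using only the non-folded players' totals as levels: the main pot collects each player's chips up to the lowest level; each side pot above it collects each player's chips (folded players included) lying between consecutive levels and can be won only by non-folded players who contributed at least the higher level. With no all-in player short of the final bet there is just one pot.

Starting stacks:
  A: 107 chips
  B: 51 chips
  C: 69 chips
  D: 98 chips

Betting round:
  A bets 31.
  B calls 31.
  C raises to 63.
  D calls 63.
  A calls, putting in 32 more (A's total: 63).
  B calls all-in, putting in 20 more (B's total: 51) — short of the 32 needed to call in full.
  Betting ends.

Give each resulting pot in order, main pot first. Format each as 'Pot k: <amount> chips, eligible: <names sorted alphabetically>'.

Contributions: A=63, B=51, C=63, D=63
Pot levels (distinct totals of non-folded players): 51, 63
Layer 1-51: 51 each from A, B, C, D = 51*4 = 204 chips; eligible A, B, C, D
Layer 52-63: 12 each from A, C, D = 12*3 = 36 chips; eligible A, C, D

Pot 1: 204 chips, eligible: A, B, C, D
Pot 2: 36 chips, eligible: A, C, D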